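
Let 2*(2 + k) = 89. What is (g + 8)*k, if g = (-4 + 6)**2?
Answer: 510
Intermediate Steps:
g = 4 (g = 2**2 = 4)
k = 85/2 (k = -2 + (1/2)*89 = -2 + 89/2 = 85/2 ≈ 42.500)
(g + 8)*k = (4 + 8)*(85/2) = 12*(85/2) = 510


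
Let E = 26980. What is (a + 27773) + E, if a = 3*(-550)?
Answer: 53103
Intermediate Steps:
a = -1650
(a + 27773) + E = (-1650 + 27773) + 26980 = 26123 + 26980 = 53103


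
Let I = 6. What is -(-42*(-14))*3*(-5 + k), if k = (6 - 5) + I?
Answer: -3528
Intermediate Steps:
k = 7 (k = (6 - 5) + 6 = 1 + 6 = 7)
-(-42*(-14))*3*(-5 + k) = -(-42*(-14))*3*(-5 + 7) = -588*3*2 = -588*6 = -1*3528 = -3528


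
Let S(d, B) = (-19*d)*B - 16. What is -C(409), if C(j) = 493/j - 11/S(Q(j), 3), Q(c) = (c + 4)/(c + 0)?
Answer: -1515636/1118615 ≈ -1.3549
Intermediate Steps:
Q(c) = (4 + c)/c
S(d, B) = -16 - 19*B*d (S(d, B) = -19*B*d - 16 = -16 - 19*B*d)
C(j) = -11/(-16 - 57*(4 + j)/j) + 493/j (C(j) = 493/j - 11/(-16 - 19*3*(4 + j)/j) = 493/j - 11/(-16 - 57*(4 + j)/j) = -11/(-16 - 57*(4 + j)/j) + 493/j)
-C(409) = -(112404 + 11*409**2 + 35989*409)/(409*(228 + 73*409)) = -(112404 + 11*167281 + 14719501)/(409*(228 + 29857)) = -(112404 + 1840091 + 14719501)/(409*30085) = -16671996/(409*30085) = -1*1515636/1118615 = -1515636/1118615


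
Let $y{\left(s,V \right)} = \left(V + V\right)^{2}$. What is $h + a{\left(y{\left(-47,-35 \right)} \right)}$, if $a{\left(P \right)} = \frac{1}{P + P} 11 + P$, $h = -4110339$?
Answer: $- \frac{40233302189}{9800} \approx -4.1054 \cdot 10^{6}$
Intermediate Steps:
$y{\left(s,V \right)} = 4 V^{2}$ ($y{\left(s,V \right)} = \left(2 V\right)^{2} = 4 V^{2}$)
$a{\left(P \right)} = P + \frac{11}{2 P}$ ($a{\left(P \right)} = \frac{1}{2 P} 11 + P = \frac{11}{2 P} + P = P + \frac{11}{2 P}$)
$h + a{\left(y{\left(-47,-35 \right)} \right)} = -4110339 + \left(4 \left(-35\right)^{2} + \frac{11}{2 \cdot 4 \left(-35\right)^{2}}\right) = -4110339 + \left(4 \cdot 1225 + \frac{11}{2 \cdot 4 \cdot 1225}\right) = -4110339 + \left(4900 + \frac{11}{2 \cdot 4900}\right) = -4110339 + \left(4900 + \frac{11}{2} \cdot \frac{1}{4900}\right) = -4110339 + \left(4900 + \frac{11}{9800}\right) = -4110339 + \frac{48020011}{9800} = - \frac{40233302189}{9800}$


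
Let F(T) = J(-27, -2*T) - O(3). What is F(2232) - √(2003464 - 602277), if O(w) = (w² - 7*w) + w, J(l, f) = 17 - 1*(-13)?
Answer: 39 - √1401187 ≈ -1144.7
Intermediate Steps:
J(l, f) = 30 (J(l, f) = 17 + 13 = 30)
O(w) = w² - 6*w
F(T) = 39 (F(T) = 30 - 3*(-6 + 3) = 30 - 3*(-3) = 30 - 1*(-9) = 30 + 9 = 39)
F(2232) - √(2003464 - 602277) = 39 - √(2003464 - 602277) = 39 - √1401187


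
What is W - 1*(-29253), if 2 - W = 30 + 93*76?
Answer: 22157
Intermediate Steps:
W = -7096 (W = 2 - (30 + 93*76) = 2 - (30 + 7068) = 2 - 1*7098 = 2 - 7098 = -7096)
W - 1*(-29253) = -7096 - 1*(-29253) = -7096 + 29253 = 22157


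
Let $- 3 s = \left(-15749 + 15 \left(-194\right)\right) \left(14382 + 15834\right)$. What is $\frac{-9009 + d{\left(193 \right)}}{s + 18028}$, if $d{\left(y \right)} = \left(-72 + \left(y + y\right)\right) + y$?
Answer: $- \frac{1417}{31325246} \approx -4.5235 \cdot 10^{-5}$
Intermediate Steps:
$d{\left(y \right)} = -72 + 3 y$ ($d{\left(y \right)} = \left(-72 + 2 y\right) + y = -72 + 3 y$)
$s = 187933448$ ($s = - \frac{\left(-15749 + 15 \left(-194\right)\right) \left(14382 + 15834\right)}{3} = - \frac{\left(-15749 - 2910\right) 30216}{3} = - \frac{\left(-18659\right) 30216}{3} = \left(- \frac{1}{3}\right) \left(-563800344\right) = 187933448$)
$\frac{-9009 + d{\left(193 \right)}}{s + 18028} = \frac{-9009 + \left(-72 + 3 \cdot 193\right)}{187933448 + 18028} = \frac{-9009 + \left(-72 + 579\right)}{187951476} = \left(-9009 + 507\right) \frac{1}{187951476} = \left(-8502\right) \frac{1}{187951476} = - \frac{1417}{31325246}$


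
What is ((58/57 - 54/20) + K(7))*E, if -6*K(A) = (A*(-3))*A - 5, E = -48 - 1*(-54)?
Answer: 13481/95 ≈ 141.91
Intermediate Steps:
E = 6 (E = -48 + 54 = 6)
K(A) = ⅚ + A²/2 (K(A) = -((A*(-3))*A - 5)/6 = -((-3*A)*A - 5)/6 = -(-3*A² - 5)/6 = -(-5 - 3*A²)/6 = ⅚ + A²/2)
((58/57 - 54/20) + K(7))*E = ((58/57 - 54/20) + (⅚ + (½)*7²))*6 = ((58*(1/57) - 54*1/20) + (⅚ + (½)*49))*6 = ((58/57 - 27/10) + (⅚ + 49/2))*6 = (-959/570 + 76/3)*6 = (13481/570)*6 = 13481/95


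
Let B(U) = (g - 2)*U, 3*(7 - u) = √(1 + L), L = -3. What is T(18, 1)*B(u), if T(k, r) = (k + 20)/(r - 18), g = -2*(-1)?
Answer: 0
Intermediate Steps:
g = 2
T(k, r) = (20 + k)/(-18 + r)
u = 7 - I*√2/3 (u = 7 - √(1 - 3)/3 = 7 - I*√2/3 ≈ 7.0 - 0.4714*I)
B(U) = 0 (B(U) = (2 - 2)*U = 0*U = 0)
T(18, 1)*B(u) = ((20 + 18)/(-18 + 1))*0 = (38/(-17))*0 = -1/17*38*0 = -38/17*0 = 0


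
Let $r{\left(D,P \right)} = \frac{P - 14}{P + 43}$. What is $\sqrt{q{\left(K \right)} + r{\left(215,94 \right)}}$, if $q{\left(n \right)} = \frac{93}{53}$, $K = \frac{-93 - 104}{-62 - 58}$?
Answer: $\frac{\sqrt{123299041}}{7261} \approx 1.5293$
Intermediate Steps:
$r{\left(D,P \right)} = \frac{-14 + P}{43 + P}$
$K = \frac{197}{120}$ ($K = - \frac{197}{-120} = \left(-197\right) \left(- \frac{1}{120}\right) = \frac{197}{120} \approx 1.6417$)
$q{\left(n \right)} = \frac{93}{53}$ ($q{\left(n \right)} = 93 \cdot \frac{1}{53} = \frac{93}{53}$)
$\sqrt{q{\left(K \right)} + r{\left(215,94 \right)}} = \sqrt{\frac{93}{53} + \frac{-14 + 94}{43 + 94}} = \sqrt{\frac{93}{53} + \frac{1}{137} \cdot 80} = \sqrt{\frac{93}{53} + \frac{80}{137}} = \sqrt{\frac{16981}{7261}} = \frac{\sqrt{123299041}}{7261}$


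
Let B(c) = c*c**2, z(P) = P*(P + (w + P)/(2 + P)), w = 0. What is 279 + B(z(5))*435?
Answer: 3480095697/343 ≈ 1.0146e+7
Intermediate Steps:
z(P) = P*(P + P/(2 + P)) (z(P) = P*(P + (0 + P)/(2 + P)) = P*(P + P/(2 + P)))
B(c) = c**3
279 + B(z(5))*435 = 279 + (5**2*(3 + 5)/(2 + 5))**3*435 = 279 + (25*8/7)**3*435 = 279 + (25*(1/7)*8)**3*435 = 279 + (200/7)**3*435 = 279 + (8000000/343)*435 = 279 + 3480000000/343 = 3480095697/343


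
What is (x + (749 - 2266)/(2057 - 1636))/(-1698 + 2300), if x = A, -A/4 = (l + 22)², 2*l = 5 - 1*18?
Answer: -29007/18103 ≈ -1.6023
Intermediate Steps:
l = -13/2 (l = (5 - 1*18)/2 = (5 - 18)/2 = (½)*(-13) = -13/2 ≈ -6.5000)
A = -961 (A = -4*(-13/2 + 22)² = -4*(31/2)² = -4*961/4 = -961)
x = -961
(x + (749 - 2266)/(2057 - 1636))/(-1698 + 2300) = (-961 + (749 - 2266)/(2057 - 1636))/(-1698 + 2300) = (-961 - 1517/421)/602 = (-961 - 1517*1/421)*(1/602) = (-961 - 1517/421)*(1/602) = -406098/421*1/602 = -29007/18103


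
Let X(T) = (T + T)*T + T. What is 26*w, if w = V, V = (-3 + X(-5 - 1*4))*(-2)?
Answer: -7800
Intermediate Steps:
X(T) = T + 2*T² (X(T) = (2*T)*T + T = 2*T² + T = T + 2*T²)
V = -300 (V = (-3 + (-5 - 1*4)*(1 + 2*(-5 - 1*4)))*(-2) = (-3 + (-5 - 4)*(1 + 2*(-5 - 4)))*(-2) = (-3 - 9*(1 + 2*(-9)))*(-2) = (-3 - 9*(1 - 18))*(-2) = (-3 - 9*(-17))*(-2) = (-3 + 153)*(-2) = 150*(-2) = -300)
w = -300
26*w = 26*(-300) = -7800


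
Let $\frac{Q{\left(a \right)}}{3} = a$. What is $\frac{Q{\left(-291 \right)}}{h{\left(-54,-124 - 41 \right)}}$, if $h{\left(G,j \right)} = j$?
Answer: $\frac{291}{55} \approx 5.2909$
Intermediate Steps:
$Q{\left(a \right)} = 3 a$
$\frac{Q{\left(-291 \right)}}{h{\left(-54,-124 - 41 \right)}} = \frac{3 \left(-291\right)}{-124 - 41} = - \frac{873}{-165} = \left(-873\right) \left(- \frac{1}{165}\right) = \frac{291}{55}$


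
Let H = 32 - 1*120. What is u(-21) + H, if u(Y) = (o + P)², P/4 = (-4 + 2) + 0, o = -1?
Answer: -7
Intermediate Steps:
H = -88 (H = 32 - 120 = -88)
P = -8 (P = 4*((-4 + 2) + 0) = 4*(-2 + 0) = 4*(-2) = -8)
u(Y) = 81 (u(Y) = (-1 - 8)² = (-9)² = 81)
u(-21) + H = 81 - 88 = -7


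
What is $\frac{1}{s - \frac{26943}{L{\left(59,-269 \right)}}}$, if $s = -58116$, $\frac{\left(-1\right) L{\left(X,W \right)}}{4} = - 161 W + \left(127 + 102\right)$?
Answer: $- \frac{174152}{10120990689} \approx -1.7207 \cdot 10^{-5}$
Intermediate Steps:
$L{\left(X,W \right)} = -916 + 644 W$ ($L{\left(X,W \right)} = - 4 \left(- 161 W + \left(127 + 102\right)\right) = - 4 \left(- 161 W + 229\right) = - 4 \left(229 - 161 W\right) = -916 + 644 W$)
$\frac{1}{s - \frac{26943}{L{\left(59,-269 \right)}}} = \frac{1}{-58116 - \frac{26943}{-916 + 644 \left(-269\right)}} = \frac{1}{-58116 - \frac{26943}{-916 - 173236}} = \frac{1}{-58116 - \frac{26943}{-174152}} = \frac{1}{-58116 - - \frac{26943}{174152}} = \frac{1}{-58116 + \frac{26943}{174152}} = \frac{1}{- \frac{10120990689}{174152}} = - \frac{174152}{10120990689}$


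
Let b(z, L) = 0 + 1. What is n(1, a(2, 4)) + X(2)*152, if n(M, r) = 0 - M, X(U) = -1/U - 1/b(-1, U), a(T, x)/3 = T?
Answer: -229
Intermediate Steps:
b(z, L) = 1
a(T, x) = 3*T
X(U) = -1 - 1/U (X(U) = -1/U - 1/1 = -1/U - 1*1 = -1/U - 1 = -1 - 1/U)
n(M, r) = -M
n(1, a(2, 4)) + X(2)*152 = -1*1 + ((-1 - 1*2)/2)*152 = -1 + ((-1 - 2)/2)*152 = -1 + ((1/2)*(-3))*152 = -1 - 3/2*152 = -1 - 228 = -229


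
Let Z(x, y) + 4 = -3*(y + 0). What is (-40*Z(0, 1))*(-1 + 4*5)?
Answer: 5320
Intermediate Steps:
Z(x, y) = -4 - 3*y (Z(x, y) = -4 - 3*(y + 0) = -4 - 3*y)
(-40*Z(0, 1))*(-1 + 4*5) = (-40*(-4 - 3*1))*(-1 + 4*5) = (-40*(-4 - 3))*(-1 + 20) = -40*(-7)*19 = 280*19 = 5320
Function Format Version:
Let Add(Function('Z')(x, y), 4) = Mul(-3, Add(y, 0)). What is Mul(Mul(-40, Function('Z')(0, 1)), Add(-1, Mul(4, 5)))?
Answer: 5320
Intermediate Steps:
Function('Z')(x, y) = Add(-4, Mul(-3, y)) (Function('Z')(x, y) = Add(-4, Mul(-3, Add(y, 0))) = Add(-4, Mul(-3, y)))
Mul(Mul(-40, Function('Z')(0, 1)), Add(-1, Mul(4, 5))) = Mul(Mul(-40, Add(-4, Mul(-3, 1))), Add(-1, Mul(4, 5))) = Mul(Mul(-40, Add(-4, -3)), Add(-1, 20)) = Mul(Mul(-40, -7), 19) = Mul(280, 19) = 5320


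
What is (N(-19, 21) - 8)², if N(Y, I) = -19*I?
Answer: 165649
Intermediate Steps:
(N(-19, 21) - 8)² = (-19*21 - 8)² = (-399 - 8)² = (-407)² = 165649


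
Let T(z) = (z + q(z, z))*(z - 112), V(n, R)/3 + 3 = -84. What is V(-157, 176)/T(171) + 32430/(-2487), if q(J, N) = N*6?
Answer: -84850111/6505163 ≈ -13.044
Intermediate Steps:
V(n, R) = -261 (V(n, R) = -9 + 3*(-84) = -9 - 252 = -261)
q(J, N) = 6*N
T(z) = 7*z*(-112 + z) (T(z) = (z + 6*z)*(z - 112) = (7*z)*(-112 + z) = 7*z*(-112 + z))
V(-157, 176)/T(171) + 32430/(-2487) = -261*1/(1197*(-112 + 171)) + 32430/(-2487) = -261/(7*171*59) + 32430*(-1/2487) = -261/70623 - 10810/829 = -261*1/70623 - 10810/829 = -29/7847 - 10810/829 = -84850111/6505163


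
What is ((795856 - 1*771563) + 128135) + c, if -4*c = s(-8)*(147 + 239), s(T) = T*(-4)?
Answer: 149340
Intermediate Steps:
s(T) = -4*T
c = -3088 (c = -(-4*(-8))*(147 + 239)/4 = -8*386 = -¼*12352 = -3088)
((795856 - 1*771563) + 128135) + c = ((795856 - 1*771563) + 128135) - 3088 = ((795856 - 771563) + 128135) - 3088 = (24293 + 128135) - 3088 = 152428 - 3088 = 149340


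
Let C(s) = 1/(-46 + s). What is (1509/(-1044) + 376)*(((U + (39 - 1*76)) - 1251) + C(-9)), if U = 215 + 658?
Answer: -297525497/1914 ≈ -1.5545e+5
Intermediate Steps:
U = 873
(1509/(-1044) + 376)*(((U + (39 - 1*76)) - 1251) + C(-9)) = (1509/(-1044) + 376)*(((873 + (39 - 1*76)) - 1251) + 1/(-46 - 9)) = (1509*(-1/1044) + 376)*(((873 + (39 - 76)) - 1251) + 1/(-55)) = (-503/348 + 376)*(((873 - 37) - 1251) - 1/55) = 130345*((836 - 1251) - 1/55)/348 = 130345*(-415 - 1/55)/348 = (130345/348)*(-22826/55) = -297525497/1914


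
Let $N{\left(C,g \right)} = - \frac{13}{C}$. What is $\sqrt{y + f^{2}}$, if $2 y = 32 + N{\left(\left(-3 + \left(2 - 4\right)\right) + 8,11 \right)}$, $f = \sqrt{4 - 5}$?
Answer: $\frac{\sqrt{462}}{6} \approx 3.5824$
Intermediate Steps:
$f = i$ ($f = \sqrt{-1} = i \approx 1.0 i$)
$N{\left(C,g \right)} = - \frac{13}{C}$
$y = \frac{83}{6}$ ($y = \frac{32 - \frac{13}{\left(-3 + \left(2 - 4\right)\right) + 8}}{2} = \frac{32 - \frac{13}{\left(-3 - 2\right) + 8}}{2} = \frac{32 - \frac{13}{-5 + 8}}{2} = \frac{32 - \frac{13}{3}}{2} = \frac{1}{2} \cdot \frac{83}{3} = \frac{83}{6} \approx 13.833$)
$\sqrt{y + f^{2}} = \sqrt{\frac{83}{6} + i^{2}} = \sqrt{\frac{83}{6} - 1} = \sqrt{\frac{77}{6}} = \frac{\sqrt{462}}{6}$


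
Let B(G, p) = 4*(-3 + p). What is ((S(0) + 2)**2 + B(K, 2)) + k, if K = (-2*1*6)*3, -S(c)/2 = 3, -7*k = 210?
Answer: -18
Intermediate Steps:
k = -30 (k = -1/7*210 = -30)
S(c) = -6 (S(c) = -2*3 = -6)
K = -36 (K = -2*6*3 = -12*3 = -36)
B(G, p) = -12 + 4*p
((S(0) + 2)**2 + B(K, 2)) + k = ((-6 + 2)**2 + (-12 + 4*2)) - 30 = ((-4)**2 + (-12 + 8)) - 30 = (16 - 4) - 30 = 12 - 30 = -18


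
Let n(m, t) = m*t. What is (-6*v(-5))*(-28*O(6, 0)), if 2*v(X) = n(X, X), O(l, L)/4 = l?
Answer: 50400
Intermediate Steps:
O(l, L) = 4*l
v(X) = X²/2 (v(X) = (X*X)/2 = X²/2)
(-6*v(-5))*(-28*O(6, 0)) = (-3*(-5)²)*(-112*6) = (-3*25)*(-28*24) = -6*25/2*(-672) = -75*(-672) = 50400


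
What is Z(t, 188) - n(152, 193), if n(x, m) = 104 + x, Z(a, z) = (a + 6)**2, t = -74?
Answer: 4368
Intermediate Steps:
Z(a, z) = (6 + a)**2
Z(t, 188) - n(152, 193) = (6 - 74)**2 - (104 + 152) = (-68)**2 - 1*256 = 4624 - 256 = 4368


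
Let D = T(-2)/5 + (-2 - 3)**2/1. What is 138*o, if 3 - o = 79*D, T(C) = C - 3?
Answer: -261234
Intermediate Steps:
T(C) = -3 + C
D = 24 (D = (-3 - 2)/5 + (-2 - 3)**2/1 = -5*1/5 + (-5)**2*1 = -1 + 25*1 = -1 + 25 = 24)
o = -1893 (o = 3 - 79*24 = 3 - 1*1896 = 3 - 1896 = -1893)
138*o = 138*(-1893) = -261234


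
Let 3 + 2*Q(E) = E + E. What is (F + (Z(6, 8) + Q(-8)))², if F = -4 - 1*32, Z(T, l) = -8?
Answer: 11449/4 ≈ 2862.3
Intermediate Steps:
Q(E) = -3/2 + E (Q(E) = -3/2 + (E + E)/2 = -3/2 + (2*E)/2 = -3/2 + E)
F = -36 (F = -4 - 32 = -36)
(F + (Z(6, 8) + Q(-8)))² = (-36 + (-8 + (-3/2 - 8)))² = (-36 + (-8 - 19/2))² = (-36 - 35/2)² = (-107/2)² = 11449/4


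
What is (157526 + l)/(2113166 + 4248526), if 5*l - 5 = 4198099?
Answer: 2492867/15904230 ≈ 0.15674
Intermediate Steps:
l = 4198104/5 (l = 1 + (1/5)*4198099 = 1 + 4198099/5 = 4198104/5 ≈ 8.3962e+5)
(157526 + l)/(2113166 + 4248526) = (157526 + 4198104/5)/(2113166 + 4248526) = (4985734/5)/6361692 = (4985734/5)*(1/6361692) = 2492867/15904230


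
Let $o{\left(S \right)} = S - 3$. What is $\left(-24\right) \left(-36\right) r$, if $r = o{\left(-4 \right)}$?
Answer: $-6048$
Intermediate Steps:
$o{\left(S \right)} = -3 + S$ ($o{\left(S \right)} = S - 3 = -3 + S$)
$r = -7$ ($r = -3 - 4 = -7$)
$\left(-24\right) \left(-36\right) r = \left(-24\right) \left(-36\right) \left(-7\right) = 864 \left(-7\right) = -6048$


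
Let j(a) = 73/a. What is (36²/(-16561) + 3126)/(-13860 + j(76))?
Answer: -3934397640/17443486007 ≈ -0.22555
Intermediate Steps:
(36²/(-16561) + 3126)/(-13860 + j(76)) = (36²/(-16561) + 3126)/(-13860 + 73/76) = (1296*(-1/16561) + 3126)/(-13860 + 73*(1/76)) = (-1296/16561 + 3126)/(-13860 + 73/76) = 51768390/(16561*(-1053287/76)) = (51768390/16561)*(-76/1053287) = -3934397640/17443486007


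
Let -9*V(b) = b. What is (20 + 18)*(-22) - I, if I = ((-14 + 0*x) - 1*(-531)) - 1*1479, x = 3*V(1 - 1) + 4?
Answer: 126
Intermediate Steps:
V(b) = -b/9
x = 4 (x = 3*(-(1 - 1)/9) + 4 = 3*(-⅑*0) + 4 = 3*0 + 4 = 0 + 4 = 4)
I = -962 (I = ((-14 + 0*4) - 1*(-531)) - 1*1479 = ((-14 + 0) + 531) - 1479 = (-14 + 531) - 1479 = 517 - 1479 = -962)
(20 + 18)*(-22) - I = (20 + 18)*(-22) - 1*(-962) = 38*(-22) + 962 = -836 + 962 = 126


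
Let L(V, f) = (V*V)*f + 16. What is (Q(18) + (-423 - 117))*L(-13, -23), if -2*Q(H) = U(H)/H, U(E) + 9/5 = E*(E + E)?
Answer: 43196489/20 ≈ 2.1598e+6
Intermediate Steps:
U(E) = -9/5 + 2*E² (U(E) = -9/5 + E*(E + E) = -9/5 + E*(2*E) = -9/5 + 2*E²)
Q(H) = -(-9/5 + 2*H²)/(2*H)
L(V, f) = 16 + f*V² (L(V, f) = V²*f + 16 = f*V² + 16 = 16 + f*V²)
(Q(18) + (-423 - 117))*L(-13, -23) = ((-1*18 + (9/10)/18) + (-423 - 117))*(16 - 23*(-13)²) = ((-18 + (9/10)*(1/18)) - 540)*(16 - 23*169) = ((-18 + 1/20) - 540)*(16 - 3887) = (-359/20 - 540)*(-3871) = -11159/20*(-3871) = 43196489/20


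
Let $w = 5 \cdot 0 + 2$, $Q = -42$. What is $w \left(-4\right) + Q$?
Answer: $-50$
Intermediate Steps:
$w = 2$ ($w = 0 + 2 = 2$)
$w \left(-4\right) + Q = 2 \left(-4\right) - 42 = -8 - 42 = -50$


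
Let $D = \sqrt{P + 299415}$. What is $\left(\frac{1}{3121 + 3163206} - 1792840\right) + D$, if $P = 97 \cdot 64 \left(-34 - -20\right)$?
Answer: $- \frac{5676717698679}{3166327} + \sqrt{212503} \approx -1.7924 \cdot 10^{6}$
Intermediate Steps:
$P = -86912$ ($P = 6208 \left(-34 + 20\right) = 6208 \left(-14\right) = -86912$)
$D = \sqrt{212503}$ ($D = \sqrt{-86912 + 299415} = \sqrt{212503} \approx 460.98$)
$\left(\frac{1}{3121 + 3163206} - 1792840\right) + D = \left(\frac{1}{3121 + 3163206} - 1792840\right) + \sqrt{212503} = \left(\frac{1}{3166327} - 1792840\right) + \sqrt{212503} = - \frac{5676717698679}{3166327} + \sqrt{212503}$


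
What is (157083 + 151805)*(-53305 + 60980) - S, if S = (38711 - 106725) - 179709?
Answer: 2370963123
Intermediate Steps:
S = -247723 (S = -68014 - 179709 = -247723)
(157083 + 151805)*(-53305 + 60980) - S = (157083 + 151805)*(-53305 + 60980) - 1*(-247723) = 308888*7675 + 247723 = 2370715400 + 247723 = 2370963123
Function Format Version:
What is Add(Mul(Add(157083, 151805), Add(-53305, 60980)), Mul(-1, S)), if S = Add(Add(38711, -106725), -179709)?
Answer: 2370963123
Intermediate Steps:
S = -247723 (S = Add(-68014, -179709) = -247723)
Add(Mul(Add(157083, 151805), Add(-53305, 60980)), Mul(-1, S)) = Add(Mul(Add(157083, 151805), Add(-53305, 60980)), Mul(-1, -247723)) = Add(Mul(308888, 7675), 247723) = Add(2370715400, 247723) = 2370963123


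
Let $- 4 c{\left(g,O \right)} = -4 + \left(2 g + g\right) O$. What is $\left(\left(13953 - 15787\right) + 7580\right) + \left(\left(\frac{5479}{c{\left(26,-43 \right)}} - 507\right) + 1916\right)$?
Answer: $\frac{12024203}{1679} \approx 7161.5$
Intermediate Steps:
$c{\left(g,O \right)} = 1 - \frac{3 O g}{4}$ ($c{\left(g,O \right)} = - \frac{-4 + \left(2 g + g\right) O}{4} = - \frac{-4 + 3 g O}{4} = - \frac{-4 + 3 O g}{4} = 1 - \frac{3 O g}{4}$)
$\left(\left(13953 - 15787\right) + 7580\right) + \left(\left(\frac{5479}{c{\left(26,-43 \right)}} - 507\right) + 1916\right) = \left(\left(13953 - 15787\right) + 7580\right) + \left(\left(\frac{5479}{1 - \left(- \frac{129}{4}\right) 26} - 507\right) + 1916\right) = \left(\left(13953 - 15787\right) + 7580\right) + \left(\left(\frac{5479}{1 + \frac{1677}{2}} - 507\right) + 1916\right) = \left(-1834 + 7580\right) + \left(\left(\frac{5479}{\frac{1679}{2}} - 507\right) + 1916\right) = 5746 + \left(\left(5479 \cdot \frac{2}{1679} - 507\right) + 1916\right) = 5746 + \left(\left(\frac{10958}{1679} - 507\right) + 1916\right) = 5746 + \left(- \frac{840295}{1679} + 1916\right) = 5746 + \frac{2376669}{1679} = \frac{12024203}{1679}$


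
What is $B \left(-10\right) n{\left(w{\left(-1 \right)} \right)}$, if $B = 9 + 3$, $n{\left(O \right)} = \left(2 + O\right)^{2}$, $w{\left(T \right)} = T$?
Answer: $-120$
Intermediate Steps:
$B = 12$
$B \left(-10\right) n{\left(w{\left(-1 \right)} \right)} = 12 \left(-10\right) \left(2 - 1\right)^{2} = - 120 \cdot 1^{2} = \left(-120\right) 1 = -120$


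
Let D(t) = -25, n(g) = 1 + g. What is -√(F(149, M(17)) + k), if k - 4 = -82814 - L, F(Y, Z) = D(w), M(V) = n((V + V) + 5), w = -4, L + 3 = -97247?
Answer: -31*√15 ≈ -120.06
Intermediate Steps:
L = -97250 (L = -3 - 97247 = -97250)
M(V) = 6 + 2*V (M(V) = 1 + ((V + V) + 5) = 1 + (2*V + 5) = 1 + (5 + 2*V) = 6 + 2*V)
F(Y, Z) = -25
k = 14440 (k = 4 + (-82814 - 1*(-97250)) = 4 + (-82814 + 97250) = 4 + 14436 = 14440)
-√(F(149, M(17)) + k) = -√(-25 + 14440) = -√14415 = -31*√15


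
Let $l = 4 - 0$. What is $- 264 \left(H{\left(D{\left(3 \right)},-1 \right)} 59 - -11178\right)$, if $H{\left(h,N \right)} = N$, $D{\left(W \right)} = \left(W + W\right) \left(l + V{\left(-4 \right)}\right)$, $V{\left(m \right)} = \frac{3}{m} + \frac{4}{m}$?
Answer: $-2935416$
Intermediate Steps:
$l = 4$ ($l = 4 + 0 = 4$)
$V{\left(m \right)} = \frac{7}{m}$
$D{\left(W \right)} = \frac{9 W}{2}$ ($D{\left(W \right)} = \left(W + W\right) \left(4 + \frac{7}{-4}\right) = 2 W \left(4 + 7 \left(- \frac{1}{4}\right)\right) = 2 W \left(4 - \frac{7}{4}\right) = 2 W \frac{9}{4} = \frac{9 W}{2}$)
$- 264 \left(H{\left(D{\left(3 \right)},-1 \right)} 59 - -11178\right) = - 264 \left(\left(-1\right) 59 - -11178\right) = - 264 \left(-59 + 11178\right) = \left(-264\right) 11119 = -2935416$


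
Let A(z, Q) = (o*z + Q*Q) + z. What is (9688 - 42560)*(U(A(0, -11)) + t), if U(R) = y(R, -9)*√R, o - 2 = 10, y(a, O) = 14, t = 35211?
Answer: -1162518280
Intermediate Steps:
o = 12 (o = 2 + 10 = 12)
A(z, Q) = Q² + 13*z (A(z, Q) = (12*z + Q*Q) + z = (12*z + Q²) + z = (Q² + 12*z) + z = Q² + 13*z)
U(R) = 14*√R
(9688 - 42560)*(U(A(0, -11)) + t) = (9688 - 42560)*(14*√((-11)² + 13*0) + 35211) = -32872*(14*√(121 + 0) + 35211) = -32872*(14*√121 + 35211) = -32872*(14*11 + 35211) = -32872*(154 + 35211) = -32872*35365 = -1162518280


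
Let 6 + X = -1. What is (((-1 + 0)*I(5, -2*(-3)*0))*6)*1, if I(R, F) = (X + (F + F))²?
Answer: -294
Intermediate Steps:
X = -7 (X = -6 - 1 = -7)
I(R, F) = (-7 + 2*F)² (I(R, F) = (-7 + (F + F))² = (-7 + 2*F)²)
(((-1 + 0)*I(5, -2*(-3)*0))*6)*1 = (((-1 + 0)*(-7 + 2*(-2*(-3)*0))²)*6)*1 = (-(-7 + 2*(6*0))²*6)*1 = (-(-7 + 2*0)²*6)*1 = (-(-7 + 0)²*6)*1 = (-1*(-7)²*6)*1 = (-1*49*6)*1 = -49*6*1 = -294*1 = -294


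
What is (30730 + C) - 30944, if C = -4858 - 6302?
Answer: -11374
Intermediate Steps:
C = -11160
(30730 + C) - 30944 = (30730 - 11160) - 30944 = 19570 - 30944 = -11374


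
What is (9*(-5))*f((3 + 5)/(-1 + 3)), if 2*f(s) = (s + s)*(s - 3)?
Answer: -180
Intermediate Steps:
f(s) = s*(-3 + s) (f(s) = ((s + s)*(s - 3))/2 = ((2*s)*(-3 + s))/2 = (2*s*(-3 + s))/2 = s*(-3 + s))
(9*(-5))*f((3 + 5)/(-1 + 3)) = (9*(-5))*(((3 + 5)/(-1 + 3))*(-3 + (3 + 5)/(-1 + 3))) = -45*8/2*(-3 + 8/2) = -45*8*(1/2)*(-3 + 8*(1/2)) = -180*(-3 + 4) = -180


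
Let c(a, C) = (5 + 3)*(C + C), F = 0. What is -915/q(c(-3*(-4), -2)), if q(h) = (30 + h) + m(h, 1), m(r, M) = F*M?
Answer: 915/2 ≈ 457.50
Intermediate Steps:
m(r, M) = 0 (m(r, M) = 0*M = 0)
c(a, C) = 16*C (c(a, C) = 8*(2*C) = 16*C)
q(h) = 30 + h (q(h) = (30 + h) + 0 = 30 + h)
-915/q(c(-3*(-4), -2)) = -915/(30 + 16*(-2)) = -915/(30 - 32) = -915/(-2) = -915*(-½) = 915/2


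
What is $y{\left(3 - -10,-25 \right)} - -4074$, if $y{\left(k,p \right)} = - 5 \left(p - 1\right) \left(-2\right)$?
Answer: $3814$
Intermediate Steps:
$y{\left(k,p \right)} = -10 + 10 p$ ($y{\left(k,p \right)} = - 5 \left(-1 + p\right) \left(-2\right) = \left(5 - 5 p\right) \left(-2\right) = -10 + 10 p$)
$y{\left(3 - -10,-25 \right)} - -4074 = \left(-10 + 10 \left(-25\right)\right) - -4074 = \left(-10 - 250\right) + 4074 = -260 + 4074 = 3814$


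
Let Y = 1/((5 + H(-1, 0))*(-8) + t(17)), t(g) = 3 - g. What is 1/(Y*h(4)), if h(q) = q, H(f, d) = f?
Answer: -23/2 ≈ -11.500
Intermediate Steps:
Y = -1/46 (Y = 1/((5 - 1)*(-8) + (3 - 1*17)) = 1/(4*(-8) + (3 - 17)) = 1/(-32 - 14) = 1/(-46) = -1/46 ≈ -0.021739)
1/(Y*h(4)) = 1/(-1/46*4) = 1/(-2/23) = -23/2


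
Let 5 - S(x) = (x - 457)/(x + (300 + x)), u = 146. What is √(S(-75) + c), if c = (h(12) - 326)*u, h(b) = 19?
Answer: I*√10083027/15 ≈ 211.69*I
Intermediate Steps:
S(x) = 5 - (-457 + x)/(300 + 2*x) (S(x) = 5 - (x - 457)/(x + (300 + x)) = 5 - (-457 + x)/(300 + 2*x))
c = -44822 (c = (19 - 326)*146 = -307*146 = -44822)
√(S(-75) + c) = √((1957 + 9*(-75))/(2*(150 - 75)) - 44822) = √((½)*(1957 - 675)/75 - 44822) = √((½)*(1/75)*1282 - 44822) = √(641/75 - 44822) = √(-3361009/75) = I*√10083027/15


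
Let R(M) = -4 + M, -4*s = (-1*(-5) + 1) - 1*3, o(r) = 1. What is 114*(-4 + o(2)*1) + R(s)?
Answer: -1387/4 ≈ -346.75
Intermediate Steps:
s = -¾ (s = -((-1*(-5) + 1) - 1*3)/4 = -((5 + 1) - 3)/4 = -(6 - 3)/4 = -¼*3 = -¾ ≈ -0.75000)
114*(-4 + o(2)*1) + R(s) = 114*(-4 + 1*1) + (-4 - ¾) = 114*(-4 + 1) - 19/4 = 114*(-3) - 19/4 = -342 - 19/4 = -1387/4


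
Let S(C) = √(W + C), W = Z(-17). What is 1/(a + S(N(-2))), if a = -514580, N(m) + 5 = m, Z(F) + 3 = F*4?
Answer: -257290/132396288239 - I*√78/264792576478 ≈ -1.9433e-6 - 3.3353e-11*I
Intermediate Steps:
Z(F) = -3 + 4*F (Z(F) = -3 + F*4 = -3 + 4*F)
N(m) = -5 + m
W = -71 (W = -3 + 4*(-17) = -3 - 68 = -71)
S(C) = √(-71 + C)
1/(a + S(N(-2))) = 1/(-514580 + √(-71 + (-5 - 2))) = 1/(-514580 + √(-71 - 7)) = 1/(-514580 + √(-78)) = 1/(-514580 + I*√78)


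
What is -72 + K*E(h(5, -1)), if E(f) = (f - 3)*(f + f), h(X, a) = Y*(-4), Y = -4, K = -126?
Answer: -52488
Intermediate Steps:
h(X, a) = 16 (h(X, a) = -4*(-4) = 16)
E(f) = 2*f*(-3 + f) (E(f) = (-3 + f)*(2*f) = 2*f*(-3 + f))
-72 + K*E(h(5, -1)) = -72 - 252*16*(-3 + 16) = -72 - 252*16*13 = -72 - 126*416 = -72 - 52416 = -52488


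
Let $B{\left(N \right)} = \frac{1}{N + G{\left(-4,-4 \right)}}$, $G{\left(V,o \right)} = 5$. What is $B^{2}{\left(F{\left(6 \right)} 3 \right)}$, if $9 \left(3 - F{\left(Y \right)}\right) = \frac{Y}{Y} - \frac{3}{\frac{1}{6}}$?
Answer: $\frac{9}{3481} \approx 0.0025855$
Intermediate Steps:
$F{\left(Y \right)} = \frac{44}{9}$ ($F{\left(Y \right)} = 3 - \frac{\frac{Y}{Y} - \frac{3}{\frac{1}{6}}}{9} = 3 - \frac{1 - 3 \frac{1}{\frac{1}{6}}}{9} = 3 - \frac{1 - 18}{9} = 3 - - \frac{17}{9} = 3 + \frac{17}{9} = \frac{44}{9}$)
$B{\left(N \right)} = \frac{1}{5 + N}$ ($B{\left(N \right)} = \frac{1}{N + 5} = \frac{1}{5 + N}$)
$B^{2}{\left(F{\left(6 \right)} 3 \right)} = \left(\frac{1}{5 + \frac{44}{9} \cdot 3}\right)^{2} = \left(\frac{1}{5 + \frac{44}{3}}\right)^{2} = \left(\frac{1}{\frac{59}{3}}\right)^{2} = \left(\frac{3}{59}\right)^{2} = \frac{9}{3481}$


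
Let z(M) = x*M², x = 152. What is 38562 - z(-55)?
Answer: -421238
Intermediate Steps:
z(M) = 152*M²
38562 - z(-55) = 38562 - 152*(-55)² = 38562 - 152*3025 = 38562 - 1*459800 = 38562 - 459800 = -421238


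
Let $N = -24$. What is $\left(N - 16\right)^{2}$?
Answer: $1600$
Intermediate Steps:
$\left(N - 16\right)^{2} = \left(-24 - 16\right)^{2} = \left(-40\right)^{2} = 1600$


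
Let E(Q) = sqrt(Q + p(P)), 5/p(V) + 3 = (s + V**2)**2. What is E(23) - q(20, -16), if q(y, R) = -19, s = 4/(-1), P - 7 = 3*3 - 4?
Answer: 19 + 4*sqrt(552067087)/19597 ≈ 23.796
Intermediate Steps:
P = 12 (P = 7 + (3*3 - 4) = 7 + (9 - 4) = 7 + 5 = 12)
s = -4 (s = 4*(-1) = -4)
p(V) = 5/(-3 + (-4 + V**2)**2)
E(Q) = sqrt(5/19597 + Q) (E(Q) = sqrt(Q + 5/(-3 + (-4 + 12**2)**2)) = sqrt(Q + 5/(-3 + (-4 + 144)**2)) = sqrt(Q + 5/(-3 + 140**2)) = sqrt(Q + 5/(-3 + 19600)) = sqrt(Q + 5/19597) = sqrt(5/19597 + Q))
E(23) - q(20, -16) = sqrt(97985 + 384042409*23)/19597 - 1*(-19) = sqrt(97985 + 8832975407)/19597 + 19 = sqrt(8833073392)/19597 + 19 = (4*sqrt(552067087))/19597 + 19 = 4*sqrt(552067087)/19597 + 19 = 19 + 4*sqrt(552067087)/19597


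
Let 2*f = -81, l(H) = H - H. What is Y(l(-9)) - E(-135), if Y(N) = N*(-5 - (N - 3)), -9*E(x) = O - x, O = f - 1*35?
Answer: 119/18 ≈ 6.6111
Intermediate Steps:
l(H) = 0
f = -81/2 (f = (1/2)*(-81) = -81/2 ≈ -40.500)
O = -151/2 (O = -81/2 - 1*35 = -81/2 - 35 = -151/2 ≈ -75.500)
E(x) = 151/18 + x/9 (E(x) = -(-151/2 - x)/9 = 151/18 + x/9)
Y(N) = N*(-2 - N) (Y(N) = N*(-5 - (-3 + N)) = N*(-5 + (3 - N)) = N*(-2 - N))
Y(l(-9)) - E(-135) = -1*0*(2 + 0) - (151/18 + (1/9)*(-135)) = -1*0*2 - (151/18 - 15) = 0 - 1*(-119/18) = 0 + 119/18 = 119/18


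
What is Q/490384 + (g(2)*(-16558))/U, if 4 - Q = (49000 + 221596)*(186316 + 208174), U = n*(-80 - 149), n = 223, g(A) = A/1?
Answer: -1362813513788467/6260609932 ≈ -2.1768e+5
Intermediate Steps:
g(A) = A (g(A) = A*1 = A)
U = -51067 (U = 223*(-80 - 149) = 223*(-229) = -51067)
Q = -106747416036 (Q = 4 - (49000 + 221596)*(186316 + 208174) = 4 - 270596*394490 = 4 - 1*106747416040 = 4 - 106747416040 = -106747416036)
Q/490384 + (g(2)*(-16558))/U = -106747416036/490384 + (2*(-16558))/(-51067) = -106747416036*1/490384 - 33116*(-1/51067) = -26686854009/122596 + 33116/51067 = -1362813513788467/6260609932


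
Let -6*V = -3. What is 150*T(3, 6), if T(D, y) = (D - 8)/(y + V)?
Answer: -1500/13 ≈ -115.38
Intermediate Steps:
V = 1/2 (V = -1/6*(-3) = 1/2 ≈ 0.50000)
T(D, y) = (-8 + D)/(1/2 + y) (T(D, y) = (D - 8)/(y + 1/2) = (-8 + D)/(1/2 + y))
150*T(3, 6) = 150*(2*(-8 + 3)/(1 + 2*6)) = 150*(2*(-5)/(1 + 12)) = 150*(2*(-5)/13) = 150*(2*(1/13)*(-5)) = 150*(-10/13) = -1500/13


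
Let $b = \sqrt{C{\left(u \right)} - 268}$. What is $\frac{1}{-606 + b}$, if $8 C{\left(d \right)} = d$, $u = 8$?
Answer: $- \frac{202}{122501} - \frac{i \sqrt{267}}{367503} \approx -0.001649 - 4.4463 \cdot 10^{-5} i$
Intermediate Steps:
$C{\left(d \right)} = \frac{d}{8}$
$b = i \sqrt{267}$ ($b = \sqrt{\frac{1}{8} \cdot 8 - 268} = \sqrt{1 - 268} = \sqrt{-267} = i \sqrt{267} \approx 16.34 i$)
$\frac{1}{-606 + b} = \frac{1}{-606 + i \sqrt{267}}$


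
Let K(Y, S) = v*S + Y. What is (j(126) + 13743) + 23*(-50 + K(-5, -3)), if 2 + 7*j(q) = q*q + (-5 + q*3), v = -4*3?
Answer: 15627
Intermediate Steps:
v = -12
K(Y, S) = Y - 12*S (K(Y, S) = -12*S + Y = Y - 12*S)
j(q) = -1 + q²/7 + 3*q/7 (j(q) = -2/7 + (q*q + (-5 + q*3))/7 = -2/7 + (q² + (-5 + 3*q))/7 = -2/7 + (-5 + q² + 3*q)/7 = -2/7 + (-5/7 + q²/7 + 3*q/7) = -1 + q²/7 + 3*q/7)
(j(126) + 13743) + 23*(-50 + K(-5, -3)) = ((-1 + (⅐)*126² + (3/7)*126) + 13743) + 23*(-50 + (-5 - 12*(-3))) = ((-1 + (⅐)*15876 + 54) + 13743) + 23*(-50 + (-5 + 36)) = ((-1 + 2268 + 54) + 13743) + 23*(-50 + 31) = (2321 + 13743) + 23*(-19) = 16064 - 437 = 15627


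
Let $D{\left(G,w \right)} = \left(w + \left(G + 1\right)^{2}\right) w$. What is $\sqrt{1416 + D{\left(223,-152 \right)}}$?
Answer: $2 i \sqrt{1900558} \approx 2757.2 i$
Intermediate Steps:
$D{\left(G,w \right)} = w \left(w + \left(1 + G\right)^{2}\right)$ ($D{\left(G,w \right)} = \left(w + \left(1 + G\right)^{2}\right) w = w \left(w + \left(1 + G\right)^{2}\right)$)
$\sqrt{1416 + D{\left(223,-152 \right)}} = \sqrt{1416 - 152 \left(-152 + \left(1 + 223\right)^{2}\right)} = \sqrt{1416 - 152 \left(-152 + 224^{2}\right)} = \sqrt{1416 - 152 \left(-152 + 50176\right)} = \sqrt{1416 - 7603648} = \sqrt{-7602232} = 2 i \sqrt{1900558}$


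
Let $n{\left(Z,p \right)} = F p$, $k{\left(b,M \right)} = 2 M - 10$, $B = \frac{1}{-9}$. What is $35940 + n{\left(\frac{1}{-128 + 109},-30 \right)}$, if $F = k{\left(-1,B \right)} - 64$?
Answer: $\frac{114500}{3} \approx 38167.0$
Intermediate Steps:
$B = - \frac{1}{9} \approx -0.11111$
$k{\left(b,M \right)} = -10 + 2 M$
$F = - \frac{668}{9}$ ($F = \left(-10 + 2 \left(- \frac{1}{9}\right)\right) - 64 = \left(-10 - \frac{2}{9}\right) - 64 = - \frac{92}{9} - 64 = - \frac{668}{9} \approx -74.222$)
$n{\left(Z,p \right)} = - \frac{668 p}{9}$
$35940 + n{\left(\frac{1}{-128 + 109},-30 \right)} = 35940 - - \frac{6680}{3} = 35940 + \frac{6680}{3} = \frac{114500}{3}$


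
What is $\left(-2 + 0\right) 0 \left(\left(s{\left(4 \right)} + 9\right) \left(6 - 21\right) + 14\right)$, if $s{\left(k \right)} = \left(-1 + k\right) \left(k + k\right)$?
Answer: $0$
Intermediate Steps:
$s{\left(k \right)} = 2 k \left(-1 + k\right)$ ($s{\left(k \right)} = \left(-1 + k\right) 2 k = 2 k \left(-1 + k\right)$)
$\left(-2 + 0\right) 0 \left(\left(s{\left(4 \right)} + 9\right) \left(6 - 21\right) + 14\right) = \left(-2 + 0\right) 0 \left(\left(2 \cdot 4 \left(-1 + 4\right) + 9\right) \left(6 - 21\right) + 14\right) = \left(-2\right) 0 \left(\left(2 \cdot 4 \cdot 3 + 9\right) \left(6 - 21\right) + 14\right) = 0 \left(\left(24 + 9\right) \left(6 - 21\right) + 14\right) = 0 \left(33 \left(-15\right) + 14\right) = 0 \left(-495 + 14\right) = 0 \left(-481\right) = 0$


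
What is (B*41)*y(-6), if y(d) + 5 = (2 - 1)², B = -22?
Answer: 3608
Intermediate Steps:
y(d) = -4 (y(d) = -5 + (2 - 1)² = -5 + 1² = -5 + 1 = -4)
(B*41)*y(-6) = -22*41*(-4) = -902*(-4) = 3608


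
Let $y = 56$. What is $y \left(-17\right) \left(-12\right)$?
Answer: $11424$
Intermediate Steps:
$y \left(-17\right) \left(-12\right) = 56 \left(-17\right) \left(-12\right) = \left(-952\right) \left(-12\right) = 11424$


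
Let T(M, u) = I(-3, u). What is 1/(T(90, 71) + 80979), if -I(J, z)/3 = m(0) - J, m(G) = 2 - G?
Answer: 1/80964 ≈ 1.2351e-5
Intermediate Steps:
I(J, z) = -6 + 3*J (I(J, z) = -3*((2 - 1*0) - J) = -3*((2 + 0) - J) = -3*(2 - J) = -6 + 3*J)
T(M, u) = -15 (T(M, u) = -6 + 3*(-3) = -6 - 9 = -15)
1/(T(90, 71) + 80979) = 1/(-15 + 80979) = 1/80964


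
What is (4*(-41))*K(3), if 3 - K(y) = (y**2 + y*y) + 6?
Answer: 3444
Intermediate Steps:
K(y) = -3 - 2*y**2 (K(y) = 3 - ((y**2 + y*y) + 6) = 3 - ((y**2 + y**2) + 6) = 3 - (2*y**2 + 6) = 3 - (6 + 2*y**2) = 3 + (-6 - 2*y**2) = -3 - 2*y**2)
(4*(-41))*K(3) = (4*(-41))*(-3 - 2*3**2) = -164*(-3 - 2*9) = -164*(-3 - 18) = -164*(-21) = 3444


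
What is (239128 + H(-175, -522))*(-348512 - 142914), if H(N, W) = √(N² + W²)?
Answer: -117513716528 - 491426*√303109 ≈ -1.1778e+11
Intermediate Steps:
(239128 + H(-175, -522))*(-348512 - 142914) = (239128 + √((-175)² + (-522)²))*(-348512 - 142914) = (239128 + √(30625 + 272484))*(-491426) = (239128 + √303109)*(-491426) = -117513716528 - 491426*√303109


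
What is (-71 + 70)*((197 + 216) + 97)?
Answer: -510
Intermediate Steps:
(-71 + 70)*((197 + 216) + 97) = -(413 + 97) = -1*510 = -510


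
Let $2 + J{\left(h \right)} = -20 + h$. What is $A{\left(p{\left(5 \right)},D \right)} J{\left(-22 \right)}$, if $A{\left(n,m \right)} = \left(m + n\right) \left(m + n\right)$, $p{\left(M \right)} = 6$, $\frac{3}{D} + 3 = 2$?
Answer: $-396$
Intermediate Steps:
$D = -3$ ($D = \frac{3}{-3 + 2} = \frac{3}{-1} = 3 \left(-1\right) = -3$)
$J{\left(h \right)} = -22 + h$ ($J{\left(h \right)} = -2 + \left(-20 + h\right) = -22 + h$)
$A{\left(n,m \right)} = \left(m + n\right)^{2}$
$A{\left(p{\left(5 \right)},D \right)} J{\left(-22 \right)} = \left(-3 + 6\right)^{2} \left(-22 - 22\right) = 3^{2} \left(-44\right) = 9 \left(-44\right) = -396$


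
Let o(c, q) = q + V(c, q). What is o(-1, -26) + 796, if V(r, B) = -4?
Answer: 766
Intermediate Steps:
o(c, q) = -4 + q (o(c, q) = q - 4 = -4 + q)
o(-1, -26) + 796 = (-4 - 26) + 796 = -30 + 796 = 766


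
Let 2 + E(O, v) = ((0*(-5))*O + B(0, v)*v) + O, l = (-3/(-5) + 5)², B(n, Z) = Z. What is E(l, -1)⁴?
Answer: 331869318561/390625 ≈ 8.4959e+5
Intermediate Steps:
l = 784/25 (l = (-3*(-⅕) + 5)² = (⅗ + 5)² = (28/5)² = 784/25 ≈ 31.360)
E(O, v) = -2 + O + v² (E(O, v) = -2 + (((0*(-5))*O + v*v) + O) = -2 + ((0*O + v²) + O) = -2 + ((0 + v²) + O) = -2 + (v² + O) = -2 + (O + v²) = -2 + O + v²)
E(l, -1)⁴ = (-2 + 784/25 + (-1)²)⁴ = (-2 + 784/25 + 1)⁴ = (759/25)⁴ = 331869318561/390625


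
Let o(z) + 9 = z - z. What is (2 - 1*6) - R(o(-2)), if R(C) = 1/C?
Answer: -35/9 ≈ -3.8889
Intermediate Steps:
o(z) = -9 (o(z) = -9 + (z - z) = -9 + 0 = -9)
(2 - 1*6) - R(o(-2)) = (2 - 1*6) - 1/(-9) = (2 - 6) - 1*(-⅑) = -4 + ⅑ = -35/9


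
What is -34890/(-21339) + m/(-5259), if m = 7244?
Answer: 1070622/4156363 ≈ 0.25759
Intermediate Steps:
-34890/(-21339) + m/(-5259) = -34890/(-21339) + 7244/(-5259) = -34890*(-1/21339) + 7244*(-1/5259) = 11630/7113 - 7244/5259 = 1070622/4156363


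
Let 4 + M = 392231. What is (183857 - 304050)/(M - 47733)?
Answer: -120193/344494 ≈ -0.34890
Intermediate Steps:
M = 392227 (M = -4 + 392231 = 392227)
(183857 - 304050)/(M - 47733) = (183857 - 304050)/(392227 - 47733) = -120193/344494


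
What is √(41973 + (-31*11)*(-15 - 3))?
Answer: √48111 ≈ 219.34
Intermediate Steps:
√(41973 + (-31*11)*(-15 - 3)) = √(41973 - 341*(-18)) = √(41973 + 6138) = √48111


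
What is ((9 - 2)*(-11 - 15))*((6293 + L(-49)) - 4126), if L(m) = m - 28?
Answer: -380380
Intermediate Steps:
L(m) = -28 + m
((9 - 2)*(-11 - 15))*((6293 + L(-49)) - 4126) = ((9 - 2)*(-11 - 15))*((6293 + (-28 - 49)) - 4126) = (7*(-26))*((6293 - 77) - 4126) = -182*(6216 - 4126) = -182*2090 = -380380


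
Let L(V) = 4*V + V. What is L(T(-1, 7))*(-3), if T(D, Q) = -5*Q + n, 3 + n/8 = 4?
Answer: 405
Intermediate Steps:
n = 8 (n = -24 + 8*4 = -24 + 32 = 8)
T(D, Q) = 8 - 5*Q (T(D, Q) = -5*Q + 8 = 8 - 5*Q)
L(V) = 5*V
L(T(-1, 7))*(-3) = (5*(8 - 5*7))*(-3) = (5*(8 - 35))*(-3) = (5*(-27))*(-3) = -135*(-3) = 405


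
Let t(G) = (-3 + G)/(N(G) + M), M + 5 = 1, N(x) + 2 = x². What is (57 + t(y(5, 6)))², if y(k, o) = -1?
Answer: 83521/25 ≈ 3340.8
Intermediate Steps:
N(x) = -2 + x²
M = -4 (M = -5 + 1 = -4)
t(G) = (-3 + G)/(-6 + G²) (t(G) = (-3 + G)/((-2 + G²) - 4) = (-3 + G)/(-6 + G²))
(57 + t(y(5, 6)))² = (57 + (-3 - 1)/(-6 + (-1)²))² = (57 - 4/(-6 + 1))² = (57 - 4/(-5))² = (57 - ⅕*(-4))² = (57 + ⅘)² = (289/5)² = 83521/25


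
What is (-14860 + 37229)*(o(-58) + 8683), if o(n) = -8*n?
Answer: 204609243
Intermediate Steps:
(-14860 + 37229)*(o(-58) + 8683) = (-14860 + 37229)*(-8*(-58) + 8683) = 22369*(464 + 8683) = 22369*9147 = 204609243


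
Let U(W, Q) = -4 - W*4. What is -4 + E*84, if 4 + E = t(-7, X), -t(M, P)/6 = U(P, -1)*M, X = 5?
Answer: -85012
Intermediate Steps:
U(W, Q) = -4 - 4*W
t(M, P) = -6*M*(-4 - 4*P) (t(M, P) = -6*(-4 - 4*P)*M = -6*M*(-4 - 4*P))
E = -1012 (E = -4 + 24*(-7)*(1 + 5) = -4 + 24*(-7)*6 = -4 - 1008 = -1012)
-4 + E*84 = -4 - 1012*84 = -4 - 85008 = -85012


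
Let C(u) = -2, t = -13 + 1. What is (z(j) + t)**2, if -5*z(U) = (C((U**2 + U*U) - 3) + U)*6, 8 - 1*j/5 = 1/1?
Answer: 66564/25 ≈ 2662.6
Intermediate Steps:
t = -12
j = 35 (j = 40 - 5/1 = 40 - 5*1 = 40 - 5 = 35)
z(U) = 12/5 - 6*U/5 (z(U) = -(-2 + U)*6/5 = -(-12 + 6*U)/5 = 12/5 - 6*U/5)
(z(j) + t)**2 = ((12/5 - 6/5*35) - 12)**2 = ((12/5 - 42) - 12)**2 = (-198/5 - 12)**2 = (-258/5)**2 = 66564/25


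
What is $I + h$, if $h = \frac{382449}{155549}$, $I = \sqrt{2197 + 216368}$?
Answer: $\frac{382449}{155549} + 3 \sqrt{24285} \approx 469.97$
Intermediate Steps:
$I = 3 \sqrt{24285}$ ($I = \sqrt{218565} = 3 \sqrt{24285} \approx 467.51$)
$h = \frac{382449}{155549}$ ($h = 382449 \cdot \frac{1}{155549} = \frac{382449}{155549} \approx 2.4587$)
$I + h = 3 \sqrt{24285} + \frac{382449}{155549} = \frac{382449}{155549} + 3 \sqrt{24285}$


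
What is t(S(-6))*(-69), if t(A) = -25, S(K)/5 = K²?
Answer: 1725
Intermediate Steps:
S(K) = 5*K²
t(S(-6))*(-69) = -25*(-69) = 1725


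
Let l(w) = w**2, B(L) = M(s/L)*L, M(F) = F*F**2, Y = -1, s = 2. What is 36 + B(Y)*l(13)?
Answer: 1388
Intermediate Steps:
M(F) = F**3
B(L) = 8/L**2 (B(L) = (2/L)**3*L = (8/L**3)*L = 8/L**2)
36 + B(Y)*l(13) = 36 + (8/(-1)**2)*13**2 = 36 + (8*1)*169 = 36 + 8*169 = 36 + 1352 = 1388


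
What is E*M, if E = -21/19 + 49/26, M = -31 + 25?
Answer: -1155/247 ≈ -4.6761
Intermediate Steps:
M = -6
E = 385/494 (E = -21*1/19 + 49*(1/26) = -21/19 + 49/26 = 385/494 ≈ 0.77935)
E*M = (385/494)*(-6) = -1155/247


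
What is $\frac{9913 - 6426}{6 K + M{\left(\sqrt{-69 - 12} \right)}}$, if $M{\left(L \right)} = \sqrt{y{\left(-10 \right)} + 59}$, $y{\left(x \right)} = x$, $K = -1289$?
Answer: $- \frac{3487}{7727} \approx -0.45127$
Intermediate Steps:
$M{\left(L \right)} = 7$ ($M{\left(L \right)} = \sqrt{-10 + 59} = \sqrt{49} = 7$)
$\frac{9913 - 6426}{6 K + M{\left(\sqrt{-69 - 12} \right)}} = \frac{9913 - 6426}{6 \left(-1289\right) + 7} = \frac{3487}{-7734 + 7} = \frac{3487}{-7727} = 3487 \left(- \frac{1}{7727}\right) = - \frac{3487}{7727}$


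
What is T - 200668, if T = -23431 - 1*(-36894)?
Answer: -187205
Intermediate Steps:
T = 13463 (T = -23431 + 36894 = 13463)
T - 200668 = 13463 - 200668 = -187205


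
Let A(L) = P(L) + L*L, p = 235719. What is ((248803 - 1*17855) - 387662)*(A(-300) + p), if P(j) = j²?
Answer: -65148987366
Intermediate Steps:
A(L) = 2*L² (A(L) = L² + L*L = L² + L² = 2*L²)
((248803 - 1*17855) - 387662)*(A(-300) + p) = ((248803 - 1*17855) - 387662)*(2*(-300)² + 235719) = ((248803 - 17855) - 387662)*(2*90000 + 235719) = (230948 - 387662)*(180000 + 235719) = -156714*415719 = -65148987366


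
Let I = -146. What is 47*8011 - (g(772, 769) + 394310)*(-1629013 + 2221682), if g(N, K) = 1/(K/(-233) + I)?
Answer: -189059200718818/809 ≈ -2.3369e+11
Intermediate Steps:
g(N, K) = 1/(-146 - K/233) (g(N, K) = 1/(K/(-233) - 146) = 1/(K*(-1/233) - 146) = 1/(-K/233 - 146) = 1/(-146 - K/233))
47*8011 - (g(772, 769) + 394310)*(-1629013 + 2221682) = 47*8011 - (-233/(34018 + 769) + 394310)*(-1629013 + 2221682) = 376517 - (-233/34787 + 394310)*592669 = 376517 - 13716861737*592669/34787 = 376517 - 1*189059505321071/809 = 376517 - 189059505321071/809 = -189059200718818/809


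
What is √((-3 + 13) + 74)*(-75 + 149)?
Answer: 148*√21 ≈ 678.22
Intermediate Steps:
√((-3 + 13) + 74)*(-75 + 149) = √(10 + 74)*74 = √84*74 = (2*√21)*74 = 148*√21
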